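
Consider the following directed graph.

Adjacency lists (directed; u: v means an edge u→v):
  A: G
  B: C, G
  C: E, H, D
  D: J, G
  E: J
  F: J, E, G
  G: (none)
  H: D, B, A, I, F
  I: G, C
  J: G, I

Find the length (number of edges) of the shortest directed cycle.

3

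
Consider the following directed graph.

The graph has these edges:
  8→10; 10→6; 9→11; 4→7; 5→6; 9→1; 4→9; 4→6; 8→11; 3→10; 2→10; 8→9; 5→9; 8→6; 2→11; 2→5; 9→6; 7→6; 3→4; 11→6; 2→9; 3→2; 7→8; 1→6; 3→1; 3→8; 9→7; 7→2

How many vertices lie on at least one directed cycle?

A vertex is on a directed cycle iff it belongs to a strongly connected component of size ≥ 2 (or has a self-loop).
The vertices on cycles are {2, 5, 7, 8, 9} — 5 in total.

5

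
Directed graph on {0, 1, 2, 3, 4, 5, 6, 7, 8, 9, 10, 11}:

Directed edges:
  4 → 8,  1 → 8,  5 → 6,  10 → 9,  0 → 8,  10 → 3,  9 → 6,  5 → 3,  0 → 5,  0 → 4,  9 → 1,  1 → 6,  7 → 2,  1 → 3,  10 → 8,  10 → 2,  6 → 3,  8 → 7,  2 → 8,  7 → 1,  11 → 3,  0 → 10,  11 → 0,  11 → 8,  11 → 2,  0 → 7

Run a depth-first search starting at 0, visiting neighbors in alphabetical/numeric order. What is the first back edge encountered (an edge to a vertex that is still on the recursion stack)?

DFS from 0 (visiting neighbors in alphabetical/numeric order); mark gray on enter, black on exit:
0 gray
  4 gray
    8 gray
      7 gray
        1 gray
          3 gray
          3 black
          6 gray
            6→3: 3 black — skip
          6 black
          1→8: 8 is gray → back edge
First back edge: 1 → 8.

1->8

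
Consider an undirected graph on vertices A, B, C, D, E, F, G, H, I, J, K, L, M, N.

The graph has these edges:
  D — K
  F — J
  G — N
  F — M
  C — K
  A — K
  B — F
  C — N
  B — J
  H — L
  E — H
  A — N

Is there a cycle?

Yes

DFS, tracking each vertex's parent; an edge to a visited non-parent vertex closes a cycle.
Start from M:
visit M (parent –)
  visit F (parent M)
    visit B (parent F)
      B–F: parent, skip
      visit J (parent B)
        J–B: parent, skip
        J–F: F visited and ≠ parent → cycle
Cycle: F – B – J – F.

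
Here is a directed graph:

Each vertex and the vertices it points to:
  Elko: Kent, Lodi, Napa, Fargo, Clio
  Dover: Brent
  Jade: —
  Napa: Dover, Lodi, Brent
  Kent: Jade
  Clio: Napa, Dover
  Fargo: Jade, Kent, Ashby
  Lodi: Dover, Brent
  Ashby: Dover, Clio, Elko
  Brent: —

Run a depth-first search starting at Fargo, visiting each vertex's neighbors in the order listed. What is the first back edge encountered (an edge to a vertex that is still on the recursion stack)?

Elko→Fargo

DFS from Fargo (visiting each vertex's neighbors in the order listed); mark gray on enter, black on exit:
Fargo gray
  Jade gray
  Jade black
  Kent gray
    Kent→Jade: Jade black — skip
  Kent black
  Ashby gray
    Dover gray
      Brent gray
      Brent black
    Dover black
    Clio gray
      Napa gray
        Napa→Dover: Dover black — skip
        Lodi gray
          Lodi→Dover: Dover black — skip
          Lodi→Brent: Brent black — skip
        Lodi black
        Napa→Brent: Brent black — skip
      Napa black
      Clio→Dover: Dover black — skip
    Clio black
    Elko gray
      Elko→Kent: Kent black — skip
      Elko→Lodi: Lodi black — skip
      Elko→Napa: Napa black — skip
      Elko→Fargo: Fargo is gray → back edge
First back edge: Elko → Fargo.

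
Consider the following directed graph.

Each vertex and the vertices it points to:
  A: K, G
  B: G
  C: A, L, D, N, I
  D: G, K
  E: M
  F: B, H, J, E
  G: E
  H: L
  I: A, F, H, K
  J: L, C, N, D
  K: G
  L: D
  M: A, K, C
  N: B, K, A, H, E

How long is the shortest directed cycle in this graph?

4

For each vertex v, BFS finds the shortest path from v back to v.
The shortest such closed walk is J → C → I → F → J, length 4.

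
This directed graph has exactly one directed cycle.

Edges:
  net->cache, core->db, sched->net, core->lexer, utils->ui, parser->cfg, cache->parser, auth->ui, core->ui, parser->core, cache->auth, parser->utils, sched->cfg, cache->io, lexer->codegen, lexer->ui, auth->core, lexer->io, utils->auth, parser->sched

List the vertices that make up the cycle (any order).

DFS with gray/black marking from cache:
cache gray
  auth gray
    ui gray
    ui black
    core gray
      lexer gray
        codegen gray
        codegen black
        io gray
        io black
        lexer→ui: ui black — skip
      lexer black
      db gray
      db black
      core→ui: ui black — skip
    core black
  auth black
  parser gray
    cfg gray
    cfg black
    sched gray
      sched→cfg: cfg black — skip
      net gray
        net→cache: cache is gray → back edge
Back edge closes the cycle cache → parser → sched → net → cache; its vertices are {net, cache, sched, parser}.

net, cache, sched, parser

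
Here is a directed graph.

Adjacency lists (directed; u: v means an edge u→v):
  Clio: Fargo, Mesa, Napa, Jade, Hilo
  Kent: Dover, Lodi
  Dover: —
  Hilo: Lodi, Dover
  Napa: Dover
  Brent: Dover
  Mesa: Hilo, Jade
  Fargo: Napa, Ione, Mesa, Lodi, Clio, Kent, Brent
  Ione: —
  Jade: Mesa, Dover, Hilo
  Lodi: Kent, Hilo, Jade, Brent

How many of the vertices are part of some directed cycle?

7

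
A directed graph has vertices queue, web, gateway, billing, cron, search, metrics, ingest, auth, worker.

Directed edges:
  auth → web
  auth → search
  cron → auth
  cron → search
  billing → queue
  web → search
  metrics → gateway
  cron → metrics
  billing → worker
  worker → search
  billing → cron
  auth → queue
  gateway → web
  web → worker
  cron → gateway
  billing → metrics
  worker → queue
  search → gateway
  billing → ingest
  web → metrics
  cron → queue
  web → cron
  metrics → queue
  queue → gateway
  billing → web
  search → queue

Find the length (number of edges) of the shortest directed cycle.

3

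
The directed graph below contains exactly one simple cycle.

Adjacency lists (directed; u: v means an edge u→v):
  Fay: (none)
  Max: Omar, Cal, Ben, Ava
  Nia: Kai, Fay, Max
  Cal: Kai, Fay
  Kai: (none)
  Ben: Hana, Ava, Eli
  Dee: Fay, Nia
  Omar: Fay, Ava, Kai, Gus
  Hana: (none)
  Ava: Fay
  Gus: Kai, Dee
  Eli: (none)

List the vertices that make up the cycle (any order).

Dee, Gus, Max, Nia, Omar

DFS with gray/black marking from Max:
Max gray
  Omar gray
    Fay gray
    Fay black
    Ava gray
      Ava→Fay: Fay black — skip
    Ava black
    Kai gray
    Kai black
    Gus gray
      Gus→Kai: Kai black — skip
      Dee gray
        Dee→Fay: Fay black — skip
        Nia gray
          Nia→Kai: Kai black — skip
          Nia→Fay: Fay black — skip
          Nia→Max: Max is gray → back edge
Back edge closes the cycle Max → Omar → Gus → Dee → Nia → Max; its vertices are {Dee, Gus, Max, Nia, Omar}.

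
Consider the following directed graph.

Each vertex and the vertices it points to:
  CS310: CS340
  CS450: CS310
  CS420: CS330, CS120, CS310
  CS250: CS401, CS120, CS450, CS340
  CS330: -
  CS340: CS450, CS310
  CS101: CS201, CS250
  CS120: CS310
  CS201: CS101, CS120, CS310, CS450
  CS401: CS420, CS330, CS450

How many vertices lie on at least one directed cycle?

5

A vertex is on a directed cycle iff it belongs to a strongly connected component of size ≥ 2 (or has a self-loop).
The vertices on cycles are {CS101, CS201, CS310, CS340, CS450} — 5 in total.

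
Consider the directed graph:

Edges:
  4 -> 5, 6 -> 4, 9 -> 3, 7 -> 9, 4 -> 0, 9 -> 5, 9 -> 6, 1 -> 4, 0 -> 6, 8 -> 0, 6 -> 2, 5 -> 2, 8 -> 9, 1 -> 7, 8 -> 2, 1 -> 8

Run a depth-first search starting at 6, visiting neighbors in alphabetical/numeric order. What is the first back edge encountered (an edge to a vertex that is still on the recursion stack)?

0→6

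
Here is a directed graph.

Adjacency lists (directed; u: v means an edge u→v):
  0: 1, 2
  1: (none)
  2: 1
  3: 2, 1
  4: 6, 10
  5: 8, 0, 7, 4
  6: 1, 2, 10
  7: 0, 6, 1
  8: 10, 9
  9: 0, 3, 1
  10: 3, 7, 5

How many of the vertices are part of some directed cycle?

6

A vertex is on a directed cycle iff it belongs to a strongly connected component of size ≥ 2 (or has a self-loop).
The vertices on cycles are {4, 5, 6, 7, 8, 10} — 6 in total.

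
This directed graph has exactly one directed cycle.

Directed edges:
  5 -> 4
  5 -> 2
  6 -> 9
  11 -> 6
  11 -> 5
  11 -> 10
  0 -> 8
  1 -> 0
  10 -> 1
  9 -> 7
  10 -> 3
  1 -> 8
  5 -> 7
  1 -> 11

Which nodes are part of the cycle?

DFS with gray/black marking from 10:
10 gray
  1 gray
    11 gray
      6 gray
        9 gray
          7 gray
          7 black
        9 black
      6 black
      11→10: 10 is gray → back edge
Back edge closes the cycle 10 → 1 → 11 → 10; its vertices are {1, 10, 11}.

1, 10, 11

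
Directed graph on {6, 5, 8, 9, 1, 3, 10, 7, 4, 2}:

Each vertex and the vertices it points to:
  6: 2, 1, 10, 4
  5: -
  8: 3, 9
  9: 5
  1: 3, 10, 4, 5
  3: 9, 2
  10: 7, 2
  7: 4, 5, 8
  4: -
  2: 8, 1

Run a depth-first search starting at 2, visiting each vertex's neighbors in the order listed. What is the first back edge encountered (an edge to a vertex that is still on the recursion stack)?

3→2

DFS from 2 (visiting each vertex's neighbors in the order listed); mark gray on enter, black on exit:
2 gray
  8 gray
    3 gray
      9 gray
        5 gray
        5 black
      9 black
      3→2: 2 is gray → back edge
First back edge: 3 → 2.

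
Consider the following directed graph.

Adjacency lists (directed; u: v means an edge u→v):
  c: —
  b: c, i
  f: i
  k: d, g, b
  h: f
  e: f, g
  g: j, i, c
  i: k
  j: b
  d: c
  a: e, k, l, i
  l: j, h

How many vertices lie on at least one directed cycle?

5

A vertex is on a directed cycle iff it belongs to a strongly connected component of size ≥ 2 (or has a self-loop).
The vertices on cycles are {b, g, i, j, k} — 5 in total.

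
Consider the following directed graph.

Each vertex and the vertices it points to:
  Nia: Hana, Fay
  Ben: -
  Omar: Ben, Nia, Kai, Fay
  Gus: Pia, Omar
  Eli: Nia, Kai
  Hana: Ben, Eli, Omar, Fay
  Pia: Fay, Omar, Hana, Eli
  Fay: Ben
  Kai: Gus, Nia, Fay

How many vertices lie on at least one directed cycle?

7

A vertex is on a directed cycle iff it belongs to a strongly connected component of size ≥ 2 (or has a self-loop).
The vertices on cycles are {Eli, Gus, Kai, Nia, Pia, Hana, Omar} — 7 in total.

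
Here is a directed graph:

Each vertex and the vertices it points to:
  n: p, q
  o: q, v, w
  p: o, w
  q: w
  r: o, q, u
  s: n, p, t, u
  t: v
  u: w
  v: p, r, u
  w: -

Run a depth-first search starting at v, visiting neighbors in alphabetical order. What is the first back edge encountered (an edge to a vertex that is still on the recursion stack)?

o→v

DFS from v (visiting neighbors in alphabetical order); mark gray on enter, black on exit:
v gray
  p gray
    o gray
      q gray
        w gray
        w black
      q black
      o→v: v is gray → back edge
First back edge: o → v.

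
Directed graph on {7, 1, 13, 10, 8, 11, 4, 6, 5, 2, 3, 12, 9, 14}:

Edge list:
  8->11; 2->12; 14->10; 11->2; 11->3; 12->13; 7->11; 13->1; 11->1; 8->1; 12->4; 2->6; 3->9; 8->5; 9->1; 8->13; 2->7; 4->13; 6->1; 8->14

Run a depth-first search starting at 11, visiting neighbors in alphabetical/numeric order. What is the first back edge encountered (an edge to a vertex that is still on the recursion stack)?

7->11

DFS from 11 (visiting neighbors in alphabetical/numeric order); mark gray on enter, black on exit:
11 gray
  1 gray
  1 black
  2 gray
    6 gray
      6→1: 1 black — skip
    6 black
    7 gray
      7→11: 11 is gray → back edge
First back edge: 7 → 11.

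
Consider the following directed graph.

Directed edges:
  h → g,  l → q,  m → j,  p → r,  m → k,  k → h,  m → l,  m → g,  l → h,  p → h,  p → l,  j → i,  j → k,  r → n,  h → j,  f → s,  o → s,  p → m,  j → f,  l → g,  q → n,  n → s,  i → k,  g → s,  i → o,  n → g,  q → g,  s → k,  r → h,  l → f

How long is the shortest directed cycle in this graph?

3

For each vertex v, BFS finds the shortest path from v back to v.
The shortest such closed walk is j → k → h → j, length 3.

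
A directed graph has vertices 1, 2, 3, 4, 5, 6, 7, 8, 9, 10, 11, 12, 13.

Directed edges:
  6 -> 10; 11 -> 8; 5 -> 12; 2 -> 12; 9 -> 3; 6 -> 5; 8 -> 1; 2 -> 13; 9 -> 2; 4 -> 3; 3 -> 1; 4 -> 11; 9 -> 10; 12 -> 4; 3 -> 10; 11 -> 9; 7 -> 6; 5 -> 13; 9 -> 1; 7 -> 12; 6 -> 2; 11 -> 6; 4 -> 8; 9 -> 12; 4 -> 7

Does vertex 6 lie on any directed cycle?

6 is on a cycle iff 6 can reach itself via ≥1 edge.
6 → 2 → 12 → 4 → 11 → 6 — yes.

Yes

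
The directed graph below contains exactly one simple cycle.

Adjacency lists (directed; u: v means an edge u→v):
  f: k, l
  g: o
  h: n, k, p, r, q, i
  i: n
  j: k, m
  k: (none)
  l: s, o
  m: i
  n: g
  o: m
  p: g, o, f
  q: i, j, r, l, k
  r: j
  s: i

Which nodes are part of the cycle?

DFS with gray/black marking from o:
o gray
  m gray
    i gray
      n gray
        g gray
          g→o: o is gray → back edge
Back edge closes the cycle o → m → i → n → g → o; its vertices are {g, i, m, n, o}.

g, i, m, n, o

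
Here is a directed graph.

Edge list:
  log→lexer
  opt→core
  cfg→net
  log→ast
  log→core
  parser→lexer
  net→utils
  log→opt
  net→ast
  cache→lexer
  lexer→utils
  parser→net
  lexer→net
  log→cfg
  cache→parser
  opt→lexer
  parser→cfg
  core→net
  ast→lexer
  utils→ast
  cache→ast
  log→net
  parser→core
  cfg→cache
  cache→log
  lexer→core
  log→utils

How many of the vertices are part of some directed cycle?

A vertex is on a directed cycle iff it belongs to a strongly connected component of size ≥ 2 (or has a self-loop).
The vertices on cycles are {ast, cfg, log, net, core, cache, lexer, utils, parser} — 9 in total.

9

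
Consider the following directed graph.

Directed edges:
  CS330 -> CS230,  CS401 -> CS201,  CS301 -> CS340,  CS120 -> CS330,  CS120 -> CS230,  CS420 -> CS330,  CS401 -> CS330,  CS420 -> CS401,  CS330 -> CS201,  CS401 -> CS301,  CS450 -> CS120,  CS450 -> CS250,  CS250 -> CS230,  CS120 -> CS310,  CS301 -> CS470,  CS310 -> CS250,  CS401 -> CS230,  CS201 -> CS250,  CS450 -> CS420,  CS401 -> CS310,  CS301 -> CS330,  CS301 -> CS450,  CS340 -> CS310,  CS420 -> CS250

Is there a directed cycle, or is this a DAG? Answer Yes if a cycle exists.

DFS with white/gray/black marking, starting from CS230:
CS230 gray
CS230 black
CS310 gray
  CS250 gray
    CS250→CS230: CS230 black — skip
  CS250 black
CS310 black
CS420 gray
  CS401 gray
    CS301 gray
      CS330 gray
        CS330→CS230: CS230 black — skip
        CS201 gray
          CS201→CS250: CS250 black — skip
        CS201 black
      CS330 black
      CS450 gray
        CS120 gray
          CS120→CS310: CS310 black — skip
          CS120→CS330: CS330 black — skip
          CS120→CS230: CS230 black — skip
        CS120 black
        CS450→CS420: CS420 is gray → back edge
Back edge found, so a cycle exists: CS420 → CS401 → CS301 → CS450 → CS420.

Yes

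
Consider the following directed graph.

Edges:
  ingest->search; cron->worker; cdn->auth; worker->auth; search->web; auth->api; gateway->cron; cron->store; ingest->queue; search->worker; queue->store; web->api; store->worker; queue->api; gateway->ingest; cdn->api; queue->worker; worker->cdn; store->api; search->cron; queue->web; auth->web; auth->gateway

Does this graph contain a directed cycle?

Yes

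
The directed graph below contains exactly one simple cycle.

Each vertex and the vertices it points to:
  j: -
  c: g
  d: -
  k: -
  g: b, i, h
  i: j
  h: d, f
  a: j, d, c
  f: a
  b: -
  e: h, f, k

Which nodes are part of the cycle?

DFS with gray/black marking from f:
f gray
  a gray
    j gray
    j black
    d gray
    d black
    c gray
      g gray
        b gray
        b black
        i gray
          i→j: j black — skip
        i black
        h gray
          h→d: d black — skip
          h→f: f is gray → back edge
Back edge closes the cycle f → a → c → g → h → f; its vertices are {a, c, f, g, h}.

a, c, f, g, h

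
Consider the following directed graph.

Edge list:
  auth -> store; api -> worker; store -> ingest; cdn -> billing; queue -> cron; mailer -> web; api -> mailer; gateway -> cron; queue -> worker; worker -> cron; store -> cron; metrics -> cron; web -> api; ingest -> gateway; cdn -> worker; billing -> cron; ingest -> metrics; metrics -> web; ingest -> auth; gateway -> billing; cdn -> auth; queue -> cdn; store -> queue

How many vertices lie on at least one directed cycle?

A vertex is on a directed cycle iff it belongs to a strongly connected component of size ≥ 2 (or has a self-loop).
The vertices on cycles are {api, cdn, web, auth, queue, store, ingest, mailer} — 8 in total.

8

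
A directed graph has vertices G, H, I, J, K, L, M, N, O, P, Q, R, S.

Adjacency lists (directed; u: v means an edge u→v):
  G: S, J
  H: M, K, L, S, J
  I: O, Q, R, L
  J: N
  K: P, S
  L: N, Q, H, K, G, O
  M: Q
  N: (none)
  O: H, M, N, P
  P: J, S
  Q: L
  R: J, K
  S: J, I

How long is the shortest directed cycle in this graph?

For each vertex v, BFS finds the shortest path from v back to v.
The shortest such closed walk is L → H → L, length 2.

2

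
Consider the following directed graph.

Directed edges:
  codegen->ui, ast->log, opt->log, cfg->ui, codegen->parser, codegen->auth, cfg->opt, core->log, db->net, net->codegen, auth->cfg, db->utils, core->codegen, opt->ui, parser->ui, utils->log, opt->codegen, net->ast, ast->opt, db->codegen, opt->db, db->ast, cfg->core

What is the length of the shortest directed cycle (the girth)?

3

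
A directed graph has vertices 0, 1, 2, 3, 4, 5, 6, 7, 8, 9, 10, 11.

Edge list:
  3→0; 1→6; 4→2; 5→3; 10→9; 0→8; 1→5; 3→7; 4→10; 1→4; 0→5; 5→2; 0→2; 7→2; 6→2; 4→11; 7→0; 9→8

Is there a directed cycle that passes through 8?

No

8 lies on a cycle iff there is a path from 8 back to itself.
Exploring from 8, it never reaches itself; equivalently, its strongly connected component is a singleton.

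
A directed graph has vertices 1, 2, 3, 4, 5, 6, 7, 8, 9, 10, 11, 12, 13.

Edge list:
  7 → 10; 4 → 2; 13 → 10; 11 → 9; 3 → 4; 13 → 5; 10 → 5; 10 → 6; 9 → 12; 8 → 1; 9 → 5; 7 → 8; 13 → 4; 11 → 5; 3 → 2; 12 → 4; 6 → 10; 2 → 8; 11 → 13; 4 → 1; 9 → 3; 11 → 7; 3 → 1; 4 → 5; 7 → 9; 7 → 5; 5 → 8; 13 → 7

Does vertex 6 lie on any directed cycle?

6 is on a cycle iff 6 can reach itself via ≥1 edge.
6 → 10 → 6 — yes.

Yes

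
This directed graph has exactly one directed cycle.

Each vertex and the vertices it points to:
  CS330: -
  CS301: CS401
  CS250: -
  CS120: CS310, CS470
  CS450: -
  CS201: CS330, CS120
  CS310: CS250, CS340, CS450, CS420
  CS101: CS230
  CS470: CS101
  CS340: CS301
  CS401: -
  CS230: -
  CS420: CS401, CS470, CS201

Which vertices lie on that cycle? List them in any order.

CS120, CS201, CS310, CS420

DFS with gray/black marking from CS120:
CS120 gray
  CS310 gray
    CS250 gray
    CS250 black
    CS340 gray
      CS301 gray
        CS401 gray
        CS401 black
      CS301 black
    CS340 black
    CS450 gray
    CS450 black
    CS420 gray
      CS420→CS401: CS401 black — skip
      CS470 gray
        CS101 gray
          CS230 gray
          CS230 black
        CS101 black
      CS470 black
      CS201 gray
        CS330 gray
        CS330 black
        CS201→CS120: CS120 is gray → back edge
Back edge closes the cycle CS120 → CS310 → CS420 → CS201 → CS120; its vertices are {CS120, CS201, CS310, CS420}.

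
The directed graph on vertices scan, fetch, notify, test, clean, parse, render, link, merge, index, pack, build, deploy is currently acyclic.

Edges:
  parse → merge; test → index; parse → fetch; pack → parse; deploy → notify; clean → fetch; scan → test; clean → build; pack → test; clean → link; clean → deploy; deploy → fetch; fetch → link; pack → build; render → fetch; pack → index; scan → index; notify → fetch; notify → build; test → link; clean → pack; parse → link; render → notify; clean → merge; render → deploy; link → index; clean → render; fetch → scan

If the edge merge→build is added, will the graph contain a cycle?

Adding merge→build creates a cycle iff build can already reach merge.
Explore from build: no path reaches merge. The graph stays acyclic.

No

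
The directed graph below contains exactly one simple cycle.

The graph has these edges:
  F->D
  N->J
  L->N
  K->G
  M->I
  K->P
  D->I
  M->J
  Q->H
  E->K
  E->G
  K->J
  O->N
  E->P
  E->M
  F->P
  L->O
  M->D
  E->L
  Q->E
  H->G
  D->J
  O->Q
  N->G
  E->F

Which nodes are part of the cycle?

DFS with gray/black marking from E:
E gray
  M gray
    J gray
    J black
    D gray
      I gray
      I black
      D→J: J black — skip
    D black
    M→I: I black — skip
  M black
  G gray
  G black
  P gray
  P black
  K gray
    K→G: G black — skip
    K→P: P black — skip
    K→J: J black — skip
  K black
  F gray
    F→D: D black — skip
    F→P: P black — skip
  F black
  L gray
    O gray
      Q gray
        Q→E: E is gray → back edge
Back edge closes the cycle E → L → O → Q → E; its vertices are {E, L, O, Q}.

E, L, O, Q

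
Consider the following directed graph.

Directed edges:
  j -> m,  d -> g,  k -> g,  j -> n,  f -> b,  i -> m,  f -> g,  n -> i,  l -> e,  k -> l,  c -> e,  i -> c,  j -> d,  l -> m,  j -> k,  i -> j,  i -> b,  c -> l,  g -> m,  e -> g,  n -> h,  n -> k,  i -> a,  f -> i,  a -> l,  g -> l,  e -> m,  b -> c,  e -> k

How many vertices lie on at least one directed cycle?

7

A vertex is on a directed cycle iff it belongs to a strongly connected component of size ≥ 2 (or has a self-loop).
The vertices on cycles are {e, g, i, j, k, l, n} — 7 in total.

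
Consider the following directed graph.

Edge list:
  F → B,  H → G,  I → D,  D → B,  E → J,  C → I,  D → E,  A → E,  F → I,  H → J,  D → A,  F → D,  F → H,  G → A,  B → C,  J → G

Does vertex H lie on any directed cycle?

No

H lies on a cycle iff there is a path from H back to itself.
Exploring from H, it never reaches itself; equivalently, its strongly connected component is a singleton.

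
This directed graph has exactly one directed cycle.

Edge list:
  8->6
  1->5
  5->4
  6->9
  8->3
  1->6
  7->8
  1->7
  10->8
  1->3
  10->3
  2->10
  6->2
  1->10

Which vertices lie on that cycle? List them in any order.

2, 6, 8, 10

DFS with gray/black marking from 6:
6 gray
  9 gray
  9 black
  2 gray
    10 gray
      8 gray
        3 gray
        3 black
        8→6: 6 is gray → back edge
Back edge closes the cycle 6 → 2 → 10 → 8 → 6; its vertices are {2, 6, 8, 10}.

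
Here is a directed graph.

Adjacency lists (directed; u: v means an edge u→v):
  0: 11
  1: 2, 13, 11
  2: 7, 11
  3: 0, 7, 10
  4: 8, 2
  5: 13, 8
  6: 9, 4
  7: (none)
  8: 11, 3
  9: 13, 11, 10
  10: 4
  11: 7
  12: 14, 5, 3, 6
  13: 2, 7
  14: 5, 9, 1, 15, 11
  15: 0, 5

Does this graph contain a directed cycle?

DFS with white/gray/black marking, starting from 4:
4 gray
  8 gray
    11 gray
      7 gray
      7 black
    11 black
    3 gray
      0 gray
        0→11: 11 black — skip
      0 black
      3→7: 7 black — skip
      10 gray
        10→4: 4 is gray → back edge
Back edge found, so a cycle exists: 4 → 8 → 3 → 10 → 4.

Yes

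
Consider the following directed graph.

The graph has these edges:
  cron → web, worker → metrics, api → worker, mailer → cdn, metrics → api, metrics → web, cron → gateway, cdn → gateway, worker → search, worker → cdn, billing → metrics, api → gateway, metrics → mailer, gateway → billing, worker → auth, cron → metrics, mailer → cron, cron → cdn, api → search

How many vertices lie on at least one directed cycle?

A vertex is on a directed cycle iff it belongs to a strongly connected component of size ≥ 2 (or has a self-loop).
The vertices on cycles are {api, cdn, cron, mailer, worker, billing, gateway, metrics} — 8 in total.

8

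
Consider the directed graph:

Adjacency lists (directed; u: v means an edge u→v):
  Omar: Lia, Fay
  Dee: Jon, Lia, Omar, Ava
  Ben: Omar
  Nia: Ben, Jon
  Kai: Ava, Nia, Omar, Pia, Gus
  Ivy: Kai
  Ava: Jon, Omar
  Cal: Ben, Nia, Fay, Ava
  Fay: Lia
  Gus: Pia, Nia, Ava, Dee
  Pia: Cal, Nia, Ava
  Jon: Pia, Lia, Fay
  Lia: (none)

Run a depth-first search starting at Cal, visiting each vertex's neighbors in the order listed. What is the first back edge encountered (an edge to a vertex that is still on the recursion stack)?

DFS from Cal (visiting each vertex's neighbors in the order listed); mark gray on enter, black on exit:
Cal gray
  Ben gray
    Omar gray
      Lia gray
      Lia black
      Fay gray
        Fay→Lia: Lia black — skip
      Fay black
    Omar black
  Ben black
  Nia gray
    Nia→Ben: Ben black — skip
    Jon gray
      Pia gray
        Pia→Cal: Cal is gray → back edge
First back edge: Pia → Cal.

Pia→Cal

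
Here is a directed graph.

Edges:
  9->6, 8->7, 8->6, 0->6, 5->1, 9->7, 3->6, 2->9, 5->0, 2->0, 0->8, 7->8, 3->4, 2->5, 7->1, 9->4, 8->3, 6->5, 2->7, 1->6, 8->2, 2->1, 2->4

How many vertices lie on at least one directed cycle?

9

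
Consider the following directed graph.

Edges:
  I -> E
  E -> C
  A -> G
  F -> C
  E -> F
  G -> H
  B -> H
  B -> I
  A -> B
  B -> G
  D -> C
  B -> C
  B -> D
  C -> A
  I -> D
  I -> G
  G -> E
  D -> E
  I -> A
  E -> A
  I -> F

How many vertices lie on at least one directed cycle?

8

A vertex is on a directed cycle iff it belongs to a strongly connected component of size ≥ 2 (or has a self-loop).
The vertices on cycles are {A, B, C, D, E, F, G, I} — 8 in total.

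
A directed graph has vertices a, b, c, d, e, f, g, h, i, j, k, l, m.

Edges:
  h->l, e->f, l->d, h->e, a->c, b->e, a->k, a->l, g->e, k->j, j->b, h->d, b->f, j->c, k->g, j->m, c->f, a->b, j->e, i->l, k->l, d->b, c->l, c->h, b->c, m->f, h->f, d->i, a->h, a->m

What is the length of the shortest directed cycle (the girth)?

For each vertex v, BFS finds the shortest path from v back to v.
The shortest such closed walk is d → i → l → d, length 3.

3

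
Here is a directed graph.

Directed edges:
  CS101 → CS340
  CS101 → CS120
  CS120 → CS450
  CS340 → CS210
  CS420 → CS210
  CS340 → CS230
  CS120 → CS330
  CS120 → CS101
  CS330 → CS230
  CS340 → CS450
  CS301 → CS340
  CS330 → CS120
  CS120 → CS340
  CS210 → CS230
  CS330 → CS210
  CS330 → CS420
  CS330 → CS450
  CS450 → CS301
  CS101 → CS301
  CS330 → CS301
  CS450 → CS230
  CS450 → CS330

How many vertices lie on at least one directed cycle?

6

A vertex is on a directed cycle iff it belongs to a strongly connected component of size ≥ 2 (or has a self-loop).
The vertices on cycles are {CS101, CS120, CS301, CS330, CS340, CS450} — 6 in total.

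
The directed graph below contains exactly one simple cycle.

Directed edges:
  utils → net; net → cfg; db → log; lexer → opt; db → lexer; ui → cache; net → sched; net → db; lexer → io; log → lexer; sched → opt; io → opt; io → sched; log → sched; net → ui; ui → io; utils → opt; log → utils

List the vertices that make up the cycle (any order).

db, log, net, utils

DFS with gray/black marking from net:
net gray
  ui gray
    io gray
      opt gray
      opt black
      sched gray
        sched→opt: opt black — skip
      sched black
    io black
    cache gray
    cache black
  ui black
  net→sched: sched black — skip
  db gray
    lexer gray
      lexer→opt: opt black — skip
      lexer→io: io black — skip
    lexer black
    log gray
      log→lexer: lexer black — skip
      utils gray
        utils→net: net is gray → back edge
Back edge closes the cycle net → db → log → utils → net; its vertices are {db, log, net, utils}.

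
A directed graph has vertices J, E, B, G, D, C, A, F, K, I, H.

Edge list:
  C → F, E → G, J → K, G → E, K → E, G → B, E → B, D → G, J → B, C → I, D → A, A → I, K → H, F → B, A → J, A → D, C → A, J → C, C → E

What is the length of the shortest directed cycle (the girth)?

2

For each vertex v, BFS finds the shortest path from v back to v.
The shortest such closed walk is A → D → A, length 2.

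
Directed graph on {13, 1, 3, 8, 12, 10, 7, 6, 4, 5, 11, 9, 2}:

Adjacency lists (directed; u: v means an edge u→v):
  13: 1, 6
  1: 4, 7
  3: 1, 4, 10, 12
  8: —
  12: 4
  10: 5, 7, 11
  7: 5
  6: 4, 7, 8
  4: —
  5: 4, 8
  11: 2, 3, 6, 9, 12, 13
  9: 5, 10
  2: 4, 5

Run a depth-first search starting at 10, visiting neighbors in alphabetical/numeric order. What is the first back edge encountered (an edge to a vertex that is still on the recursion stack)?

3->10

DFS from 10 (visiting neighbors in alphabetical/numeric order); mark gray on enter, black on exit:
10 gray
  5 gray
    4 gray
    4 black
    8 gray
    8 black
  5 black
  7 gray
    7→5: 5 black — skip
  7 black
  11 gray
    2 gray
      2→4: 4 black — skip
      2→5: 5 black — skip
    2 black
    3 gray
      1 gray
        1→4: 4 black — skip
        1→7: 7 black — skip
      1 black
      3→4: 4 black — skip
      3→10: 10 is gray → back edge
First back edge: 3 → 10.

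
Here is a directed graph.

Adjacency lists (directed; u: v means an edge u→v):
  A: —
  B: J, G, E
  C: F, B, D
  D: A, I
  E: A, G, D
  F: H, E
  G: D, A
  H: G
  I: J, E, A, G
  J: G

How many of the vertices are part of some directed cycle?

A vertex is on a directed cycle iff it belongs to a strongly connected component of size ≥ 2 (or has a self-loop).
The vertices on cycles are {D, E, G, I, J} — 5 in total.

5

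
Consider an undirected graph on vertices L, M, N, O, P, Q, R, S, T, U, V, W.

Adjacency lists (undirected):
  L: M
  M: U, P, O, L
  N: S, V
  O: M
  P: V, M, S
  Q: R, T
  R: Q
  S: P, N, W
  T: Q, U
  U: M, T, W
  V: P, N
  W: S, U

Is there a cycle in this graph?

DFS, tracking each vertex's parent; an edge to a visited non-parent vertex closes a cycle.
Start from T:
visit T (parent –)
  visit Q (parent T)
    visit R (parent Q)
      R–Q: parent, skip
    Q–T: parent, skip
  visit U (parent T)
    visit M (parent U)
      M–U: parent, skip
      visit P (parent M)
        visit V (parent P)
          V–P: parent, skip
          visit N (parent V)
            visit S (parent N)
              S–P: P visited and ≠ parent → cycle
Cycle: P – V – N – S – P.

Yes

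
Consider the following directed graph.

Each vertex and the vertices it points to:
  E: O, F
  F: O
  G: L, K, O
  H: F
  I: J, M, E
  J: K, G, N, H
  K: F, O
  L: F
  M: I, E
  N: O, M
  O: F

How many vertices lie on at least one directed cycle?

6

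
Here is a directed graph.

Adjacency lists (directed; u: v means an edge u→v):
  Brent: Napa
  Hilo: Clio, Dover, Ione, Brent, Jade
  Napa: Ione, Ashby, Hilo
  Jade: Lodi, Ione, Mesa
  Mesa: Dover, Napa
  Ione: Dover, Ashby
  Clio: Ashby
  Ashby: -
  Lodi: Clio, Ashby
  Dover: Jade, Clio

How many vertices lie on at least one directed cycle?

7

A vertex is on a directed cycle iff it belongs to a strongly connected component of size ≥ 2 (or has a self-loop).
The vertices on cycles are {Hilo, Ione, Jade, Mesa, Napa, Brent, Dover} — 7 in total.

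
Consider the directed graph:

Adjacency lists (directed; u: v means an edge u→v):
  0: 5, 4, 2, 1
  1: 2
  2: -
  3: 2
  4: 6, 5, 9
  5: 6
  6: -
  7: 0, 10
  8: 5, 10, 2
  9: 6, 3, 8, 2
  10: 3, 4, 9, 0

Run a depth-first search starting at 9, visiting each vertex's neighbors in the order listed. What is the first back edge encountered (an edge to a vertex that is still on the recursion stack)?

DFS from 9 (visiting each vertex's neighbors in the order listed); mark gray on enter, black on exit:
9 gray
  6 gray
  6 black
  3 gray
    2 gray
    2 black
  3 black
  8 gray
    5 gray
      5→6: 6 black — skip
    5 black
    10 gray
      10→3: 3 black — skip
      4 gray
        4→6: 6 black — skip
        4→5: 5 black — skip
        4→9: 9 is gray → back edge
First back edge: 4 → 9.

4->9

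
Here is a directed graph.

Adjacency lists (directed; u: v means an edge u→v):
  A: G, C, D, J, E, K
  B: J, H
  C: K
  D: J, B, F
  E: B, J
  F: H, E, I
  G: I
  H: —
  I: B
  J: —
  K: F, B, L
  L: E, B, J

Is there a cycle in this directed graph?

DFS with white/gray/black marking, starting from C:
C gray
  K gray
    F gray
      H gray
      H black
      E gray
        B gray
          J gray
          J black
          B→H: H black — skip
        B black
        E→J: J black — skip
      E black
      I gray
        I→B: B black — skip
      I black
    F black
    K→B: B black — skip
    L gray
      L→E: E black — skip
      L→B: B black — skip
      L→J: J black — skip
    L black
  K black
C black
A gray
  G gray
    G→I: I black — skip
  G black
  A→C: C black — skip
  D gray
    D→J: J black — skip
    D→B: B black — skip
    D→F: F black — skip
  D black
  A→J: J black — skip
  A→E: E black — skip
  A→K: K black — skip
A black
Every edge goes to a white or black vertex — no back edge, so the graph is acyclic.

No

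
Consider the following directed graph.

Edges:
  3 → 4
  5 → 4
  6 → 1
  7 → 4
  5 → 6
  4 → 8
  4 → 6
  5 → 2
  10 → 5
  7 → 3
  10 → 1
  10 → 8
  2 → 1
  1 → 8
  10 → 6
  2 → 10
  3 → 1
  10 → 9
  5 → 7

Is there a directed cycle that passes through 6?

No

6 lies on a cycle iff there is a path from 6 back to itself.
Exploring from 6, it never reaches itself; equivalently, its strongly connected component is a singleton.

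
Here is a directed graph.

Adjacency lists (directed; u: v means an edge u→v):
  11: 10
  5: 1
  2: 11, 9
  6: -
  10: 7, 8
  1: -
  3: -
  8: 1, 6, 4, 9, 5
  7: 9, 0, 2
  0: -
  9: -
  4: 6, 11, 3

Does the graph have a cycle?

DFS with white/gray/black marking, starting from 6:
6 gray
6 black
11 gray
  10 gray
    7 gray
      9 gray
      9 black
      0 gray
      0 black
      2 gray
        2→11: 11 is gray → back edge
Back edge found, so a cycle exists: 11 → 10 → 7 → 2 → 11.

Yes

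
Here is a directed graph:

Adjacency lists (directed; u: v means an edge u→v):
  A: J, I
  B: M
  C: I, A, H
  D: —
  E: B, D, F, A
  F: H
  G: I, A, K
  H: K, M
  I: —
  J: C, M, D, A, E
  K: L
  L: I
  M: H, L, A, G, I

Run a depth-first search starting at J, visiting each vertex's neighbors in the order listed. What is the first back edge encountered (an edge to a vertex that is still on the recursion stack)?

A→J

DFS from J (visiting each vertex's neighbors in the order listed); mark gray on enter, black on exit:
J gray
  C gray
    I gray
    I black
    A gray
      A→J: J is gray → back edge
First back edge: A → J.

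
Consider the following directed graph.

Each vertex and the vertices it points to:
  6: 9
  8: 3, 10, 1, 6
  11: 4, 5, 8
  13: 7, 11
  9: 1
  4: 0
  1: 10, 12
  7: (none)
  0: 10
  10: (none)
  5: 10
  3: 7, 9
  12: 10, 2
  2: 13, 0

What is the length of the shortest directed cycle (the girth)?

For each vertex v, BFS finds the shortest path from v back to v.
The shortest such closed walk is 2 → 13 → 11 → 8 → 1 → 12 → 2, length 6.

6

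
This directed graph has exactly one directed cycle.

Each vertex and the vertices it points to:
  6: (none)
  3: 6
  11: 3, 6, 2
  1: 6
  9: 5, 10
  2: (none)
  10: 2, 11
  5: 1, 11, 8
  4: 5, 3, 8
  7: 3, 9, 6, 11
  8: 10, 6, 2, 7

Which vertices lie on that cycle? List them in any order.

5, 7, 8, 9

DFS with gray/black marking from 5:
5 gray
  1 gray
    6 gray
    6 black
  1 black
  11 gray
    3 gray
      3→6: 6 black — skip
    3 black
    11→6: 6 black — skip
    2 gray
    2 black
  11 black
  8 gray
    10 gray
      10→2: 2 black — skip
      10→11: 11 black — skip
    10 black
    8→6: 6 black — skip
    8→2: 2 black — skip
    7 gray
      7→3: 3 black — skip
      9 gray
        9→5: 5 is gray → back edge
Back edge closes the cycle 5 → 8 → 7 → 9 → 5; its vertices are {5, 7, 8, 9}.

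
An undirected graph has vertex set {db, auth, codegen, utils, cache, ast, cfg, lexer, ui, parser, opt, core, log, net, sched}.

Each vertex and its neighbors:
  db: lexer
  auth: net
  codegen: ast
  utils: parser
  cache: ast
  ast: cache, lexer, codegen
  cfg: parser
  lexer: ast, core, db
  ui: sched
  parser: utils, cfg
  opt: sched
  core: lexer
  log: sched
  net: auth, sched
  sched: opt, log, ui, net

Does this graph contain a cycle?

No

DFS, tracking each vertex's parent; an edge to a visited non-parent vertex closes a cycle.
Start from lexer:
visit lexer (parent –)
  visit ast (parent lexer)
    visit cache (parent ast)
      cache–ast: parent, skip
    ast–lexer: parent, skip
    visit codegen (parent ast)
      codegen–ast: parent, skip
  visit core (parent lexer)
    core–lexer: parent, skip
  visit db (parent lexer)
    db–lexer: parent, skip
visit auth (parent –)
  visit net (parent auth)
    net–auth: parent, skip
    visit sched (parent net)
      visit opt (parent sched)
        opt–sched: parent, skip
      visit log (parent sched)
        log–sched: parent, skip
      visit ui (parent sched)
        ui–sched: parent, skip
      sched–net: parent, skip
visit utils (parent –)
  visit parser (parent utils)
    parser–utils: parent, skip
    visit cfg (parent parser)
      cfg–parser: parent, skip
No non-parent visited neighbor found — the graph is a forest.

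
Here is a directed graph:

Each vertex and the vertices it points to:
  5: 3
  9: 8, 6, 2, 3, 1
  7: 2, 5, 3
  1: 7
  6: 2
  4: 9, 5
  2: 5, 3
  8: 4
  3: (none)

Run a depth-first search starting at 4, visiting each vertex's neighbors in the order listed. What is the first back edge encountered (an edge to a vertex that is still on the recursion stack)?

8->4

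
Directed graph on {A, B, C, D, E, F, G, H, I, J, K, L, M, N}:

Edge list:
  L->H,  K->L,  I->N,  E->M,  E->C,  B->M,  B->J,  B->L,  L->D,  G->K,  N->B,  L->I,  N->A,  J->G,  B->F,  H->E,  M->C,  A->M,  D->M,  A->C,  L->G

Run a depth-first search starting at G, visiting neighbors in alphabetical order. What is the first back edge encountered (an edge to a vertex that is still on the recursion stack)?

DFS from G (visiting neighbors in alphabetical order); mark gray on enter, black on exit:
G gray
  K gray
    L gray
      D gray
        M gray
          C gray
          C black
        M black
      D black
      L→G: G is gray → back edge
First back edge: L → G.

L→G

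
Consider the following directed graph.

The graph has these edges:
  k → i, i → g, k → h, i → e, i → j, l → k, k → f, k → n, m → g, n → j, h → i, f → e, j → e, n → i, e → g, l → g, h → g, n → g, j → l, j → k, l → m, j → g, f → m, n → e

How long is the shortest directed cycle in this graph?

For each vertex v, BFS finds the shortest path from v back to v.
The shortest such closed walk is j → k → i → j, length 3.

3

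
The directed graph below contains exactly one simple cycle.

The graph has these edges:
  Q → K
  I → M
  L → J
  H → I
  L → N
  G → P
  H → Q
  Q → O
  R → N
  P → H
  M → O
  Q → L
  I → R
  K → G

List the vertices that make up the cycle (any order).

DFS with gray/black marking from H:
H gray
  Q gray
    K gray
      G gray
        P gray
          P→H: H is gray → back edge
Back edge closes the cycle H → Q → K → G → P → H; its vertices are {G, H, K, P, Q}.

G, H, K, P, Q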